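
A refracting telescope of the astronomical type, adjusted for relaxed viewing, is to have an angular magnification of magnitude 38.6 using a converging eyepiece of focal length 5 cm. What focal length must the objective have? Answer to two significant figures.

|M| = f_obj/|f_eye|, so f_obj = |M| x |f_eye| = 38.6 x 5 = 193.000 cm.

190 cm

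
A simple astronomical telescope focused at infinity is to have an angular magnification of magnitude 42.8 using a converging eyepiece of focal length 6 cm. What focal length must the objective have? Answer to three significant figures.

257 cm

|M| = f_obj/|f_eye|, so f_obj = |M| x |f_eye| = 42.8 x 6 = 256.800 cm.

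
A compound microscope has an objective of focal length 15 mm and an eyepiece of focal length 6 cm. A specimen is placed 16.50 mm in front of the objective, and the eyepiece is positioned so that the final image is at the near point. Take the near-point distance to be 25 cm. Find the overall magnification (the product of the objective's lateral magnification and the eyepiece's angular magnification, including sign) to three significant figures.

-51.7

Convert to cm: f_obj = 15 mm = 1.5 cm; d_o = 16.50 mm = 1.65 cm.
Objective: 1/d_i = 1/f_obj - 1/d_o = 1/1.5 - 1/1.65 = 0.06061 cm^-1, so d_i = 16.500 cm.
m_obj = -d_i/d_o = -16.500/1.65 = -10.000.
Eyepiece angular magnification (image at near point): M_eye = 1 + D/f_e = 1 + 25/6 = 5.167.
Overall M = m_obj x M_eye = (-10.000)(5.167) = -51.67.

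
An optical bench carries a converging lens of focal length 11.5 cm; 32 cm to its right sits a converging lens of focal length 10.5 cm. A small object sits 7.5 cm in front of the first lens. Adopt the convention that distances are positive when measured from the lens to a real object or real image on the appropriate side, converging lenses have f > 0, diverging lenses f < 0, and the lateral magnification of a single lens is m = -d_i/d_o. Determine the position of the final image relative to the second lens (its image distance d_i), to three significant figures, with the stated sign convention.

Applying the thin-lens equation to the first lens, 1/11.5 = 1/7.5 + 1/d_i1, which gives d_i1 = -21.562 cm.
With d_i1 < 0 the first image is virtual and lies on the object side; the object distance for lens 2 is d_o2 = 32 - (-21.562) = 53.562 cm.
Applying the thin-lens equation again with f_2 = 10.5 cm and d_o2 = 53.562 cm gives d_i2 = 13.060 cm.

13.1 cm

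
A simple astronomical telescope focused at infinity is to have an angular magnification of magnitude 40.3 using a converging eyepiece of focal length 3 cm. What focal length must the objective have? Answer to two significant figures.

|M| = f_obj/|f_eye|, so f_obj = |M| x |f_eye| = 40.3 x 3 = 120.900 cm.

120 cm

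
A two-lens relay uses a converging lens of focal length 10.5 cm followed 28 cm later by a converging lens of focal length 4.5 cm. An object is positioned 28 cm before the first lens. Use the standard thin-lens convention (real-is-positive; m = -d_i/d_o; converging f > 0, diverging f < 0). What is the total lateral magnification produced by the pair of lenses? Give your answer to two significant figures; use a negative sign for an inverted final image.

Applying the thin-lens equation to the first lens, 1/10.5 = 1/28 + 1/d_i1, which gives d_i1 = 16.800 cm.
Its lateral magnification is m_1 = -d_i1/d_o1 = -(16.800)/28 = -0.6000.
The intermediate image is 16.800 cm to the right of lens 1, so d_o2 = L - d_i1 = 28 - 16.800 = 11.200 cm.
Applying the thin-lens equation again with f_2 = 4.5 cm and d_o2 = 11.200 cm gives d_i2 = 7.522 cm.
m_2 = -(7.522)/(11.200) = -0.6716.
Total m = m_1 x m_2 = (-0.6000)(-0.6716) = 0.4030.

0.40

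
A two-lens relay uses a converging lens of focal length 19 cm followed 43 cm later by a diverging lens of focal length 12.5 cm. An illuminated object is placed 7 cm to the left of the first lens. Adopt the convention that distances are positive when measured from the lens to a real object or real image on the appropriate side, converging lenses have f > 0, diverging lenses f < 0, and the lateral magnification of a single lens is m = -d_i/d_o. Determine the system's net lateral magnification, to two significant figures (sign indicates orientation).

First lens: d_i1 = 1/(1/19 - 1/7) = -11.083 cm.
m_1 = -(-11.083)/7 = 1.5833.
With d_i1 < 0 the first image is virtual and lies on the object side; the object distance for lens 2 is d_o2 = 43 - (-11.083) = 54.083 cm.
Second lens: d_i2 = 1/(1/(-12.5) - 1/(54.083)) = -10.153 cm.
m_2 = -(-10.153)/(54.083) = 0.1877.
The system's lateral magnification is m_1 m_2 = (1.5833)(0.1877) = 0.2972.

0.30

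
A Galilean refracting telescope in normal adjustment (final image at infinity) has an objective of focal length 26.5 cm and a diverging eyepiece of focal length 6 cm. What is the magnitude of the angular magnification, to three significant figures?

|M| = f_obj/|f_eye| = 26.5/6 = 4.417.

4.42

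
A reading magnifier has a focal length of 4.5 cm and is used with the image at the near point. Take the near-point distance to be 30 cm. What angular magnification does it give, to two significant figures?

M = 1 + D/f = 1 + 30/4.5 = 7.667.

7.7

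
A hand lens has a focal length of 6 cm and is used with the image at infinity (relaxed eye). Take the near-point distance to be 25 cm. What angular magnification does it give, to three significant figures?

M = D/f = 25/6 = 4.167.

4.17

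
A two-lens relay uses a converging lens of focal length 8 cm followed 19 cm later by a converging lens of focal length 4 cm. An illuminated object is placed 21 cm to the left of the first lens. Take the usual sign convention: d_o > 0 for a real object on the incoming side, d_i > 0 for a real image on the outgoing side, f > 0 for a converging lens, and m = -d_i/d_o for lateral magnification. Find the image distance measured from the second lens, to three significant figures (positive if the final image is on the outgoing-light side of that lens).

First lens: d_i1 = 1/(1/8 - 1/21) = 12.923 cm.
That image sits 6.077 cm in front of the second lens, so d_o2 = 6.077 cm.
Second lens: d_i2 = 1/(1/4 - 1/(6.077)) = 11.704 cm.

11.7 cm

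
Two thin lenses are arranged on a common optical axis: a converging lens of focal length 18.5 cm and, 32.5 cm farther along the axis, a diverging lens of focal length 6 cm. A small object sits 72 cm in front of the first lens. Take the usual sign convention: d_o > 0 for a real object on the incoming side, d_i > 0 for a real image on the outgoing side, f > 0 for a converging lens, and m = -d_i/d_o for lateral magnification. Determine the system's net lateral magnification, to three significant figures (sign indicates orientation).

-0.153

Lens 1: 1/d_i1 = 1/f_1 - 1/d_o1 = 1/18.5 - 1/72 = 0.04017 cm^-1, so d_i1 = 24.897 cm.
m_1 = -(24.897)/72 = -0.3458.
Object distance for lens 2: d_o2 = 32.5 - 24.897 = 7.603 cm.
Lens 2: 1/d_i2 = 1/f_2 - 1/d_o2 = 1/(-6) - 1/(7.603) = -0.29820 cm^-1, so d_i2 = -3.353 cm.
m_2 = -(-3.353)/(7.603) = 0.4411.
Total m = m_1 x m_2 = (-0.3458)(0.4411) = -0.1525.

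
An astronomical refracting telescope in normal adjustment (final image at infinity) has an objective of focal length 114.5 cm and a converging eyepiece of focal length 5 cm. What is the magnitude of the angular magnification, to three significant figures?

|M| = f_obj/|f_eye| = 114.5/5 = 22.900.

22.9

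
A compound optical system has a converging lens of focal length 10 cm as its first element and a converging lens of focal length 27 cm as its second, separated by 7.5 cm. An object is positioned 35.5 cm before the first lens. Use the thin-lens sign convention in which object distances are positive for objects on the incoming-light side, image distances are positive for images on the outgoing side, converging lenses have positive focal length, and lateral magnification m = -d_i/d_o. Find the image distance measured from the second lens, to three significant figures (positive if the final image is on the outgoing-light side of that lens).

Lens 1: 1/d_i1 = 1/f_1 - 1/d_o1 = 1/10 - 1/35.5 = 0.07183 cm^-1, so d_i1 = 13.922 cm.
This image would form 13.922 cm past lens 1, i.e. 6.422 cm beyond lens 2, so it is a virtual object for lens 2: d_o2 = 7.5 - 13.922 = -6.422 cm.
Lens 2: 1/d_i2 = 1/f_2 - 1/d_o2 = 1/27 - 1/(-6.422) = 0.19276 cm^-1, so d_i2 = 5.188 cm.

5.19 cm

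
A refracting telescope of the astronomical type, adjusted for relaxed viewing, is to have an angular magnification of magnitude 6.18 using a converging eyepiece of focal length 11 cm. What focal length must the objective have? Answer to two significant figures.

|M| = f_obj/|f_eye|, so f_obj = |M| x |f_eye| = 6.18 x 11 = 67.980 cm.

68 cm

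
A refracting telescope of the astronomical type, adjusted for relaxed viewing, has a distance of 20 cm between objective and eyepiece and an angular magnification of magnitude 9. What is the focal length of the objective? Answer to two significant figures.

In normal adjustment the tube length equals f_obj + f_eye and |M| = f_obj/f_eye.
So f_obj = 9 f_eye and 9 f_eye + f_eye = 20 cm, giving f_eye = 20/10 = 2.000 cm and f_obj = 18.000 cm.

18 cm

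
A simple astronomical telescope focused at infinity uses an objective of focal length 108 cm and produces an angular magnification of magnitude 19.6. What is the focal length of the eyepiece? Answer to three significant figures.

|M| = f_obj/f_eye, so f_eye = f_obj/|M| = 108/19.6 = 5.510 cm.

5.51 cm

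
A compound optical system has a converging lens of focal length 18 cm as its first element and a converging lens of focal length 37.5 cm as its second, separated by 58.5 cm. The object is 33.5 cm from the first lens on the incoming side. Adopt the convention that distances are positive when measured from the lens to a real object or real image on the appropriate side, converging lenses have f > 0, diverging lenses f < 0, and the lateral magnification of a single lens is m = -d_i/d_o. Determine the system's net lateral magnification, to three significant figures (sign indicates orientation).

-2.43

Applying the thin-lens equation to the first lens, 1/18 = 1/33.5 + 1/d_i1, which gives d_i1 = 38.903 cm.
Its lateral magnification is m_1 = -d_i1/d_o1 = -(38.903)/33.5 = -1.1613.
Object distance for lens 2: d_o2 = 58.5 - 38.903 = 19.597 cm.
Applying the thin-lens equation again with f_2 = 37.5 cm and d_o2 = 19.597 cm gives d_i2 = -41.047 cm.
m_2 = -(-41.047)/(19.597) = 2.0946.
The system's lateral magnification is m_1 m_2 = (-1.1613)(2.0946) = -2.4324.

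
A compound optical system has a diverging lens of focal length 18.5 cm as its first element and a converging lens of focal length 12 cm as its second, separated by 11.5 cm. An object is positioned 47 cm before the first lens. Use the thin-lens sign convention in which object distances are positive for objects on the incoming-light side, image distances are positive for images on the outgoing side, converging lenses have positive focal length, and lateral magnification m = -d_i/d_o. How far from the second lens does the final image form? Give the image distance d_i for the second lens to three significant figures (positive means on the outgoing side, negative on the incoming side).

Applying the thin-lens equation to the first lens, 1/(-18.5) = 1/47 + 1/d_i1, which gives d_i1 = -13.275 cm.
With d_i1 < 0 the first image is virtual and lies on the object side; the object distance for lens 2 is d_o2 = 11.5 - (-13.275) = 24.775 cm.
Applying the thin-lens equation again with f_2 = 12 cm and d_o2 = 24.775 cm gives d_i2 = 23.272 cm.

23.3 cm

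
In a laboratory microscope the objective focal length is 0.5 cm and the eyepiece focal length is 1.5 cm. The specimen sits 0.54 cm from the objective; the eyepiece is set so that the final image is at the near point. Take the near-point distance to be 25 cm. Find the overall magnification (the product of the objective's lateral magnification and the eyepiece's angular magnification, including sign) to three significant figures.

Objective: 1/d_i = 1/f_obj - 1/d_o = 1/0.5 - 1/0.54 = 0.14815 cm^-1, so d_i = 6.750 cm.
m_obj = -d_i/d_o = -6.750/0.54 = -12.500.
Eyepiece angular magnification (image at near point): M_eye = 1 + D/f_e = 1 + 25/1.5 = 17.667.
Overall M = m_obj x M_eye = (-12.500)(17.667) = -220.83.

-221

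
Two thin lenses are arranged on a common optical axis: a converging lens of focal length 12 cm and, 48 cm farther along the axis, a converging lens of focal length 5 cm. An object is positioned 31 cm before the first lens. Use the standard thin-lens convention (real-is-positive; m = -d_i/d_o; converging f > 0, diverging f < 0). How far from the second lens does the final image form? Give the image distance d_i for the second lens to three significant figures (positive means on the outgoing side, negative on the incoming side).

6.07 cm

First lens: d_i1 = 1/(1/12 - 1/31) = 19.579 cm.
Object distance for lens 2: d_o2 = 48 - 19.579 = 28.421 cm.
Second lens: d_i2 = 1/(1/5 - 1/(28.421)) = 6.067 cm.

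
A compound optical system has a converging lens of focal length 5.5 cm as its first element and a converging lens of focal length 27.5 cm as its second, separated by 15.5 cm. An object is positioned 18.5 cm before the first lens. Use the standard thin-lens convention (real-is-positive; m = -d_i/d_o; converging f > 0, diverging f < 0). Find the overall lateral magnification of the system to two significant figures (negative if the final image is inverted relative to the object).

Applying the thin-lens equation to the first lens, 1/5.5 = 1/18.5 + 1/d_i1, which gives d_i1 = 7.827 cm.
Its lateral magnification is m_1 = -d_i1/d_o1 = -(7.827)/18.5 = -0.4231.
The intermediate image is 7.827 cm to the right of lens 1, so d_o2 = L - d_i1 = 15.5 - 7.827 = 7.673 cm.
Applying the thin-lens equation again with f_2 = 27.5 cm and d_o2 = 7.673 cm gives d_i2 = -10.643 cm.
m_2 = -(-10.643)/(7.673) = 1.3870.
Total m = m_1 x m_2 = (-0.4231)(1.3870) = -0.5868.

-0.59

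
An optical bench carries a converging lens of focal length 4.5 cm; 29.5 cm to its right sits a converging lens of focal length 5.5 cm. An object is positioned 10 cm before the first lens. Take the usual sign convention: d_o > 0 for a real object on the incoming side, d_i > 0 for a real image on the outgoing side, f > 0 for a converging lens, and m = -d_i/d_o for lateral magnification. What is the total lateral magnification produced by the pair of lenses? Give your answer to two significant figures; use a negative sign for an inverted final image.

First lens: d_i1 = 1/(1/4.5 - 1/10) = 8.182 cm.
m_1 = -(8.182)/10 = -0.8182.
The intermediate image is 8.182 cm to the right of lens 1, so d_o2 = L - d_i1 = 29.5 - 8.182 = 21.318 cm.
Second lens: d_i2 = 1/(1/5.5 - 1/(21.318)) = 7.412 cm.
m_2 = -(7.412)/(21.318) = -0.3477.
The system's lateral magnification is m_1 m_2 = (-0.8182)(-0.3477) = 0.2845.

0.28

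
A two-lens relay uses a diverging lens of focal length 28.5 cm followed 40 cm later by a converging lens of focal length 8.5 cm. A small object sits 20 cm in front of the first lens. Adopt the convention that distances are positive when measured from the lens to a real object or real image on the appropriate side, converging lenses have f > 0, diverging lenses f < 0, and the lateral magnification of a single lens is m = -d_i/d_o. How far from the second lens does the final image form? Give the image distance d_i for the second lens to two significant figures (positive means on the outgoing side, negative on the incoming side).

10 cm

Lens 1: 1/d_i1 = 1/f_1 - 1/d_o1 = 1/(-28.5) - 1/20 = -0.08509 cm^-1, so d_i1 = -11.753 cm.
The intermediate image is virtual, 11.753 cm to the left of lens 1, so d_o2 = L - d_i1 = 40 - (-11.753) = 51.753 cm.
Lens 2: 1/d_i2 = 1/f_2 - 1/d_o2 = 1/8.5 - 1/(51.753) = 0.09832 cm^-1, so d_i2 = 10.170 cm.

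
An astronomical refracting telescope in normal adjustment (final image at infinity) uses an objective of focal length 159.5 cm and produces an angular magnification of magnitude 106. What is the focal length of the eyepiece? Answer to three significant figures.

1.50 cm

|M| = f_obj/f_eye, so f_eye = f_obj/|M| = 159.5/106.0 = 1.505 cm.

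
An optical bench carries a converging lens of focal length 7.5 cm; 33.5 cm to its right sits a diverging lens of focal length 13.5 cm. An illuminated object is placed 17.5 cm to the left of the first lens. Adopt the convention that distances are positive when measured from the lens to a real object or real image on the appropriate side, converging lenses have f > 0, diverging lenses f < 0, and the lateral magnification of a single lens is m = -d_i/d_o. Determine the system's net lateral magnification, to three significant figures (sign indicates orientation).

Lens 1: 1/d_i1 = 1/f_1 - 1/d_o1 = 1/7.5 - 1/17.5 = 0.07619 cm^-1, so d_i1 = 13.125 cm.
m_1 = -(13.125)/17.5 = -0.7500.
That image sits 20.375 cm in front of the second lens, so d_o2 = 20.375 cm.
Lens 2: 1/d_i2 = 1/f_2 - 1/d_o2 = 1/(-13.5) - 1/(20.375) = -0.12315 cm^-1, so d_i2 = -8.120 cm.
m_2 = -(-8.120)/(20.375) = 0.3985.
The system's lateral magnification is m_1 m_2 = (-0.7500)(0.3985) = -0.2989.

-0.299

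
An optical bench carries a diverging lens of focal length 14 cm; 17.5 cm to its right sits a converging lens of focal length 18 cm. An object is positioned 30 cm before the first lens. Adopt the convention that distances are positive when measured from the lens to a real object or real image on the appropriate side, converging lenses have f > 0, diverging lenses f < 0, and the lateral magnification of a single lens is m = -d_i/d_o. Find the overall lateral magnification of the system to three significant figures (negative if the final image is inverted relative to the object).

Applying the thin-lens equation to the first lens, 1/(-14) = 1/30 + 1/d_i1, which gives d_i1 = -9.545 cm.
Its lateral magnification is m_1 = -d_i1/d_o1 = -(-9.545)/30 = 0.3182.
With d_i1 < 0 the first image is virtual and lies on the object side; the object distance for lens 2 is d_o2 = 17.5 - (-9.545) = 27.045 cm.
Applying the thin-lens equation again with f_2 = 18 cm and d_o2 = 27.045 cm gives d_i2 = 53.819 cm.
m_2 = -(53.819)/(27.045) = -1.9899.
Overall magnification: m = m_1 m_2 = -0.6332.

-0.633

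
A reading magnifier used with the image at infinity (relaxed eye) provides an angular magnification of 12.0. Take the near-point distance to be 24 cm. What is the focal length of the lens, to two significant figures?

For the image at infinity, M = D/f.
f = D/M = 24/12.0 = 2.000 cm.

2.0 cm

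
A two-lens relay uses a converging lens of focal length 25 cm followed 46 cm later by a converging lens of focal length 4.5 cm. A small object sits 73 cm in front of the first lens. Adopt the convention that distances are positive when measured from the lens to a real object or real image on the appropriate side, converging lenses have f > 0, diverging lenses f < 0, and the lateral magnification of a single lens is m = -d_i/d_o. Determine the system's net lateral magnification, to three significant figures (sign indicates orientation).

First lens: d_i1 = 1/(1/25 - 1/73) = 38.021 cm.
m_1 = -(38.021)/73 = -0.5208.
Object distance for lens 2: d_o2 = 46 - 38.021 = 7.979 cm.
Second lens: d_i2 = 1/(1/4.5 - 1/(7.979)) = 10.320 cm.
m_2 = -(10.320)/(7.979) = -1.2934.
The system's lateral magnification is m_1 m_2 = (-0.5208)(-1.2934) = 0.6737.

0.674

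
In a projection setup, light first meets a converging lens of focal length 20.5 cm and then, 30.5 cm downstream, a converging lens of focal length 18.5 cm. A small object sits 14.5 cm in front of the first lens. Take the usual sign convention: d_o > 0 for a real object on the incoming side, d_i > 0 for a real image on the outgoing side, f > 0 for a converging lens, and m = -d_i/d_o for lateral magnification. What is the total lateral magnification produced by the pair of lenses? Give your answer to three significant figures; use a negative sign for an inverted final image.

-1.03

Lens 1: 1/d_i1 = 1/f_1 - 1/d_o1 = 1/20.5 - 1/14.5 = -0.02019 cm^-1, so d_i1 = -49.542 cm.
m_1 = -(-49.542)/14.5 = 3.4167.
With d_i1 < 0 the first image is virtual and lies on the object side; the object distance for lens 2 is d_o2 = 30.5 - (-49.542) = 80.042 cm.
Lens 2: 1/d_i2 = 1/f_2 - 1/d_o2 = 1/18.5 - 1/(80.042) = 0.04156 cm^-1, so d_i2 = 24.061 cm.
m_2 = -(24.061)/(80.042) = -0.3006.
Total m = m_1 x m_2 = (3.4167)(-0.3006) = -1.0271.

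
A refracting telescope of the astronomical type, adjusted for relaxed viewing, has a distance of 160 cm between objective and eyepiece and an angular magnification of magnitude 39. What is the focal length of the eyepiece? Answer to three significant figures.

In normal adjustment the tube length equals f_obj + f_eye and |M| = f_obj/f_eye.
So f_obj = 39 f_eye and 39 f_eye + f_eye = 160 cm, giving f_eye = 160/40 = 4.000 cm and f_obj = 156.000 cm.

4.00 cm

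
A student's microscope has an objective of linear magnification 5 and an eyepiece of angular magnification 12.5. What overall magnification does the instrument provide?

62.5

The overall magnification of a compound microscope is the product of the objective and eyepiece magnifications:
M = M_obj x M_eye = 5 x 12.5 = 62.5.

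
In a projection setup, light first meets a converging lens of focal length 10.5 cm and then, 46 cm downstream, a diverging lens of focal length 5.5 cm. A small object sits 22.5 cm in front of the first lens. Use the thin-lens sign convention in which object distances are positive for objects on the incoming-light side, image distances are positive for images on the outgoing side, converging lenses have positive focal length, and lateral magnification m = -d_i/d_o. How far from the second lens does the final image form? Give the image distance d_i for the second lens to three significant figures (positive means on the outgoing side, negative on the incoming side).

Applying the thin-lens equation to the first lens, 1/10.5 = 1/22.5 + 1/d_i1, which gives d_i1 = 19.688 cm.
Object distance for lens 2: d_o2 = 46 - 19.688 = 26.312 cm.
Applying the thin-lens equation again with f_2 = -5.5 cm and d_o2 = 26.312 cm gives d_i2 = -4.549 cm.

-4.55 cm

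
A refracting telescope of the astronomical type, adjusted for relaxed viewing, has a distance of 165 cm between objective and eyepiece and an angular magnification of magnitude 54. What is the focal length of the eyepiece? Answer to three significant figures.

In normal adjustment the tube length equals f_obj + f_eye and |M| = f_obj/f_eye.
So f_obj = 54 f_eye and 54 f_eye + f_eye = 165 cm, giving f_eye = 165/55 = 3.000 cm and f_obj = 162.000 cm.

3.00 cm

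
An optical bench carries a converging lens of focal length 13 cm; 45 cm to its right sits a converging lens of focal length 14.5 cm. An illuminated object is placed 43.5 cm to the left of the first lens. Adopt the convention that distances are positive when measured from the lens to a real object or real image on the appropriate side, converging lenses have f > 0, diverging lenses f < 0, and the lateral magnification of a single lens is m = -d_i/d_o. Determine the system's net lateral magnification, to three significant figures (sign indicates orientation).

0.517

Lens 1: 1/d_i1 = 1/f_1 - 1/d_o1 = 1/13 - 1/43.5 = 0.05393 cm^-1, so d_i1 = 18.541 cm.
m_1 = -(18.541)/43.5 = -0.4262.
That image sits 26.459 cm in front of the second lens, so d_o2 = 26.459 cm.
Lens 2: 1/d_i2 = 1/f_2 - 1/d_o2 = 1/14.5 - 1/(26.459) = 0.03117 cm^-1, so d_i2 = 32.081 cm.
m_2 = -(32.081)/(26.459) = -1.2125.
Total m = m_1 x m_2 = (-0.4262)(-1.2125) = 0.5168.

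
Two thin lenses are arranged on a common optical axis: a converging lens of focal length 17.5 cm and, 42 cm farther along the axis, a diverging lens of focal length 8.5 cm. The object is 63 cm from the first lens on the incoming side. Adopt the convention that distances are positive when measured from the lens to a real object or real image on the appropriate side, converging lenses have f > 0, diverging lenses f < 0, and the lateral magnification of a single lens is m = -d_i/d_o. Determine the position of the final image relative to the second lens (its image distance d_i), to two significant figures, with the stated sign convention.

Lens 1: 1/d_i1 = 1/f_1 - 1/d_o1 = 1/17.5 - 1/63 = 0.04127 cm^-1, so d_i1 = 24.231 cm.
Object distance for lens 2: d_o2 = 42 - 24.231 = 17.769 cm.
Lens 2: 1/d_i2 = 1/f_2 - 1/d_o2 = 1/(-8.5) - 1/(17.769) = -0.17392 cm^-1, so d_i2 = -5.750 cm.

-5.7 cm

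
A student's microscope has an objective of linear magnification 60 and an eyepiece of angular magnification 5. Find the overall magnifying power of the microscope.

300

The overall magnification of a compound microscope is the product of the objective and eyepiece magnifications:
M = M_obj x M_eye = 60 x 5 = 300.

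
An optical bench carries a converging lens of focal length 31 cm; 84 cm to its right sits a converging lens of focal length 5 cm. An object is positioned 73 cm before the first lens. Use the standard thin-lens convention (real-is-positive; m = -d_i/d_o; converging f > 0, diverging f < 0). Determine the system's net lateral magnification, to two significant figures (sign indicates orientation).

0.15

Applying the thin-lens equation to the first lens, 1/31 = 1/73 + 1/d_i1, which gives d_i1 = 53.881 cm.
Its lateral magnification is m_1 = -d_i1/d_o1 = -(53.881)/73 = -0.7381.
That image sits 30.119 cm in front of the second lens, so d_o2 = 30.119 cm.
Applying the thin-lens equation again with f_2 = 5 cm and d_o2 = 30.119 cm gives d_i2 = 5.995 cm.
m_2 = -(5.995)/(30.119) = -0.1991.
The system's lateral magnification is m_1 m_2 = (-0.7381)(-0.1991) = 0.1469.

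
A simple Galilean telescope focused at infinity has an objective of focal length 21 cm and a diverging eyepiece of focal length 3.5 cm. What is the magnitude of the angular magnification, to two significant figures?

|M| = f_obj/|f_eye| = 21/3.5 = 6.000.

6.0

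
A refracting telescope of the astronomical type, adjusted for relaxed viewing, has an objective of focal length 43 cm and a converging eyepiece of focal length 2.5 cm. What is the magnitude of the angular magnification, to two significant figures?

17

|M| = f_obj/|f_eye| = 43/2.5 = 17.200.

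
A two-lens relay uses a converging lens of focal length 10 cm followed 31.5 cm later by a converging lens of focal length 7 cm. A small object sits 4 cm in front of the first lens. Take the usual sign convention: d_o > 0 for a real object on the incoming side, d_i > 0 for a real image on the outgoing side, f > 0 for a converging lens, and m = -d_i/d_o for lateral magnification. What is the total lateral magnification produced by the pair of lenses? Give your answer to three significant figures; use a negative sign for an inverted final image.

Lens 1: 1/d_i1 = 1/f_1 - 1/d_o1 = 1/10 - 1/4 = -0.15000 cm^-1, so d_i1 = -6.667 cm.
m_1 = -(-6.667)/4 = 1.6667.
With d_i1 < 0 the first image is virtual and lies on the object side; the object distance for lens 2 is d_o2 = 31.5 - (-6.667) = 38.167 cm.
Lens 2: 1/d_i2 = 1/f_2 - 1/d_o2 = 1/7 - 1/(38.167) = 0.11666 cm^-1, so d_i2 = 8.572 cm.
m_2 = -(8.572)/(38.167) = -0.2246.
Total m = m_1 x m_2 = (1.6667)(-0.2246) = -0.3743.

-0.374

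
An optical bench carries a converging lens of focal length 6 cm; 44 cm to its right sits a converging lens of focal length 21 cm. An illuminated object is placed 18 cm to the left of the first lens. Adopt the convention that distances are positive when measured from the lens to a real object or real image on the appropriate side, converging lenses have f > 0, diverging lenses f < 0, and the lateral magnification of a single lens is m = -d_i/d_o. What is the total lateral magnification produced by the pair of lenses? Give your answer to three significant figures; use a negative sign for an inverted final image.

0.750

First lens: d_i1 = 1/(1/6 - 1/18) = 9.000 cm.
m_1 = -(9.000)/18 = -0.5000.
The intermediate image is 9.000 cm to the right of lens 1, so d_o2 = L - d_i1 = 44 - 9.000 = 35.000 cm.
Second lens: d_i2 = 1/(1/21 - 1/(35.000)) = 52.500 cm.
m_2 = -(52.500)/(35.000) = -1.5000.
Overall magnification: m = m_1 m_2 = 0.7500.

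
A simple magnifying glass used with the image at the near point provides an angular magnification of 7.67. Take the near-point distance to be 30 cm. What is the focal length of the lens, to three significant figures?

4.50 cm

For the image at the near point, M = 1 + D/f.
f = D/(M - 1) = 30/(7.67 - 1) = 4.498 cm.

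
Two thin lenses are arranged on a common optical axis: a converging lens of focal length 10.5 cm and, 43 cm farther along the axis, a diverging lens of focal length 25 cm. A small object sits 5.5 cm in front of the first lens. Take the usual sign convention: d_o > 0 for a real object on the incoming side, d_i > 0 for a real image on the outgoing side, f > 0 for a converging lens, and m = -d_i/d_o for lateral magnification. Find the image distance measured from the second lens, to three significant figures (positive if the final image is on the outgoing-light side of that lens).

First lens: d_i1 = 1/(1/10.5 - 1/5.5) = -11.550 cm.
With d_i1 < 0 the first image is virtual and lies on the object side; the object distance for lens 2 is d_o2 = 43 - (-11.550) = 54.550 cm.
Second lens: d_i2 = 1/(1/(-25) - 1/(54.550)) = -17.143 cm.

-17.1 cm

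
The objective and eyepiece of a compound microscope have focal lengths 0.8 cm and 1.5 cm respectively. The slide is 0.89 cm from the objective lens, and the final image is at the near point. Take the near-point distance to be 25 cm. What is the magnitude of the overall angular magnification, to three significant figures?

Objective: 1/d_i = 1/f_obj - 1/d_o = 1/0.8 - 1/0.89 = 0.12640 cm^-1, so d_i = 7.911 cm.
m_obj = -d_i/d_o = -7.911/0.89 = -8.889.
Eyepiece angular magnification (image at near point): M_eye = 1 + D/f_e = 1 + 25/1.5 = 17.667.
Overall M = m_obj x M_eye = (-8.889)(17.667) = -157.04.
|M| = 157.04.

157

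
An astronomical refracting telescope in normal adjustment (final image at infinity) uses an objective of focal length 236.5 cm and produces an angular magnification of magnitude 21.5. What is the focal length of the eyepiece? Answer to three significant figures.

|M| = f_obj/f_eye, so f_eye = f_obj/|M| = 236.5/21.5 = 11.000 cm.

11.0 cm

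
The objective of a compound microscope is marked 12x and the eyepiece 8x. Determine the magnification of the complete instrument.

96

The overall magnification of a compound microscope is the product of the objective and eyepiece magnifications:
M = M_obj x M_eye = 12 x 8 = 96.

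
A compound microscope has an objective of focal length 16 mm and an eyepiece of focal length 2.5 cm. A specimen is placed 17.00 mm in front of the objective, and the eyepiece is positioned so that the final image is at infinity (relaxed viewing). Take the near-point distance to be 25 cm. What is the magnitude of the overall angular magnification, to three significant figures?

Convert to cm: f_obj = 16 mm = 1.6 cm; d_o = 17.00 mm = 1.70 cm.
Objective: 1/d_i = 1/f_obj - 1/d_o = 1/1.6 - 1/1.70 = 0.03676 cm^-1, so d_i = 27.200 cm.
m_obj = -d_i/d_o = -27.200/1.70 = -16.000.
Eyepiece angular magnification (image at infinity): M_eye = D/f_e = 25/2.5 = 10.000.
Overall M = m_obj x M_eye = (-16.000)(10.000) = -160.00.
|M| = 160.00.

160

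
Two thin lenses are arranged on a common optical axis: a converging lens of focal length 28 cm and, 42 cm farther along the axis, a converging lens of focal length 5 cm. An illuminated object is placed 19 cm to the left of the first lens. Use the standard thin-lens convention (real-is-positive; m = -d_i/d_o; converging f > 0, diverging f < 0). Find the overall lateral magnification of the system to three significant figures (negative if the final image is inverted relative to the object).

Applying the thin-lens equation to the first lens, 1/28 = 1/19 + 1/d_i1, which gives d_i1 = -59.111 cm.
Its lateral magnification is m_1 = -d_i1/d_o1 = -(-59.111)/19 = 3.1111.
With d_i1 < 0 the first image is virtual and lies on the object side; the object distance for lens 2 is d_o2 = 42 - (-59.111) = 101.111 cm.
Applying the thin-lens equation again with f_2 = 5 cm and d_o2 = 101.111 cm gives d_i2 = 5.260 cm.
m_2 = -(5.260)/(101.111) = -0.0520.
Total m = m_1 x m_2 = (3.1111)(-0.0520) = -0.1618.

-0.162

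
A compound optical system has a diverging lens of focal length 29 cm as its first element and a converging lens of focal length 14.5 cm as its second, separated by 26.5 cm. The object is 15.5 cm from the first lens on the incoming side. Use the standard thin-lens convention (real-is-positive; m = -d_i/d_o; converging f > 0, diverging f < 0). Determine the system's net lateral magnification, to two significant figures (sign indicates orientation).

-0.43

Applying the thin-lens equation to the first lens, 1/(-29) = 1/15.5 + 1/d_i1, which gives d_i1 = -10.101 cm.
Its lateral magnification is m_1 = -d_i1/d_o1 = -(-10.101)/15.5 = 0.6517.
With d_i1 < 0 the first image is virtual and lies on the object side; the object distance for lens 2 is d_o2 = 26.5 - (-10.101) = 36.601 cm.
Applying the thin-lens equation again with f_2 = 14.5 cm and d_o2 = 36.601 cm gives d_i2 = 24.013 cm.
m_2 = -(24.013)/(36.601) = -0.6561.
Overall magnification: m = m_1 m_2 = -0.4276.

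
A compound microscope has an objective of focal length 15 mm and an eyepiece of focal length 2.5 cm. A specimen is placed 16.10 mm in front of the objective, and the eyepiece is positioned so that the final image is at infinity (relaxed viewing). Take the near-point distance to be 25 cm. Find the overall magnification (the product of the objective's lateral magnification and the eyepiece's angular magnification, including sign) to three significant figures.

-136

Convert to cm: f_obj = 15 mm = 1.5 cm; d_o = 16.10 mm = 1.61 cm.
Objective: 1/d_i = 1/f_obj - 1/d_o = 1/1.5 - 1/1.61 = 0.04555 cm^-1, so d_i = 21.955 cm.
m_obj = -d_i/d_o = -21.955/1.61 = -13.636.
Eyepiece angular magnification (image at infinity): M_eye = D/f_e = 25/2.5 = 10.000.
Overall M = m_obj x M_eye = (-13.636)(10.000) = -136.36.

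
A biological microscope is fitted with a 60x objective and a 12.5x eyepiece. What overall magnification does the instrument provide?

750

The overall magnification of a compound microscope is the product of the objective and eyepiece magnifications:
M = M_obj x M_eye = 60 x 12.5 = 750.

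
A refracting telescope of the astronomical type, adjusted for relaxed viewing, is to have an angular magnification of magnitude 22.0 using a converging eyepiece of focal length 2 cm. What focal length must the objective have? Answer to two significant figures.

|M| = f_obj/|f_eye|, so f_obj = |M| x |f_eye| = 22.0 x 2 = 44.000 cm.

44 cm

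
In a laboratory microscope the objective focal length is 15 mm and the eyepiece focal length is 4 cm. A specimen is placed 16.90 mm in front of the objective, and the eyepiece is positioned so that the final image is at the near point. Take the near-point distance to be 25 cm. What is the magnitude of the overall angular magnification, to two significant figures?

Convert to cm: f_obj = 15 mm = 1.5 cm; d_o = 16.90 mm = 1.69 cm.
Objective: 1/d_i = 1/f_obj - 1/d_o = 1/1.5 - 1/1.69 = 0.07495 cm^-1, so d_i = 13.342 cm.
m_obj = -d_i/d_o = -13.342/1.69 = -7.895.
Eyepiece angular magnification (image at near point): M_eye = 1 + D/f_e = 1 + 25/4 = 7.250.
Overall M = m_obj x M_eye = (-7.895)(7.250) = -57.24.
|M| = 57.24.

57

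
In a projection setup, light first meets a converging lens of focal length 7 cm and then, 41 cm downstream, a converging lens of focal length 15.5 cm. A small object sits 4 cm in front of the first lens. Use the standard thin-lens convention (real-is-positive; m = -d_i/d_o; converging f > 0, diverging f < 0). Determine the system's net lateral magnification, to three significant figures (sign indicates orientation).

-1.04

Lens 1: 1/d_i1 = 1/f_1 - 1/d_o1 = 1/7 - 1/4 = -0.10714 cm^-1, so d_i1 = -9.333 cm.
m_1 = -(-9.333)/4 = 2.3333.
The intermediate image is virtual, 9.333 cm to the left of lens 1, so d_o2 = L - d_i1 = 41 - (-9.333) = 50.333 cm.
Lens 2: 1/d_i2 = 1/f_2 - 1/d_o2 = 1/15.5 - 1/(50.333) = 0.04465 cm^-1, so d_i2 = 22.397 cm.
m_2 = -(22.397)/(50.333) = -0.4450.
Overall magnification: m = m_1 m_2 = -1.0383.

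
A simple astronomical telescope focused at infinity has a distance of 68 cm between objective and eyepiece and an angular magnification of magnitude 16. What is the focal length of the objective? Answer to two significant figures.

In normal adjustment the tube length equals f_obj + f_eye and |M| = f_obj/f_eye.
So f_obj = 16 f_eye and 16 f_eye + f_eye = 68 cm, giving f_eye = 68/17 = 4.000 cm and f_obj = 64.000 cm.

64 cm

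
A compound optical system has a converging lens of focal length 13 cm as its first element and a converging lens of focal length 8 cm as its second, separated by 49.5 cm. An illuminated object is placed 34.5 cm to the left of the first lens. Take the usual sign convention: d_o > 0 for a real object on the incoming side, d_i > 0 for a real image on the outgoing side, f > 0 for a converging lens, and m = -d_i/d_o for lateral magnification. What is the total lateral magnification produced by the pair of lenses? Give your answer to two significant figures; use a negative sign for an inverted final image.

Lens 1: 1/d_i1 = 1/f_1 - 1/d_o1 = 1/13 - 1/34.5 = 0.04794 cm^-1, so d_i1 = 20.860 cm.
m_1 = -(20.860)/34.5 = -0.6047.
The intermediate image is 20.860 cm to the right of lens 1, so d_o2 = L - d_i1 = 49.5 - 20.860 = 28.640 cm.
Lens 2: 1/d_i2 = 1/f_2 - 1/d_o2 = 1/8 - 1/(28.640) = 0.09008 cm^-1, so d_i2 = 11.101 cm.
m_2 = -(11.101)/(28.640) = -0.3876.
The system's lateral magnification is m_1 m_2 = (-0.6047)(-0.3876) = 0.2344.

0.23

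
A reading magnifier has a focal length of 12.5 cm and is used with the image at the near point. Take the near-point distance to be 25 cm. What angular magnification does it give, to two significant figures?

M = 1 + D/f = 1 + 25/12.5 = 3.000.

3.0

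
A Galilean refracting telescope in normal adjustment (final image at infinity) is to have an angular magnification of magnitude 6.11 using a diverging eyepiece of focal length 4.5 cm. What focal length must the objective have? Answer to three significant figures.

27.5 cm

|M| = f_obj/|f_eye|, so f_obj = |M| x |f_eye| = 6.11 x 4.5 = 27.495 cm.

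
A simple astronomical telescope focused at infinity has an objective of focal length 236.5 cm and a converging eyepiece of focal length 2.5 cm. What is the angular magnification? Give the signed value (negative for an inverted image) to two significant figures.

-95

M = -f_obj/f_eye = -236.5/(2.5) = -94.600.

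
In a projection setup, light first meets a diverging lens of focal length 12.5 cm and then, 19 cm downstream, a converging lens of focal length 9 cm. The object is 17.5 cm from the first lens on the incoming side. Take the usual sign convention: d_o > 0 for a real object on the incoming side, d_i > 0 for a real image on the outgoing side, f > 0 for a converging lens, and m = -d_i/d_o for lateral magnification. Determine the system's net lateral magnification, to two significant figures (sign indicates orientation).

-0.22

First lens: d_i1 = 1/(1/(-12.5) - 1/17.5) = -7.292 cm.
m_1 = -(-7.292)/17.5 = 0.4167.
The intermediate image is virtual, 7.292 cm to the left of lens 1, so d_o2 = L - d_i1 = 19 - (-7.292) = 26.292 cm.
Second lens: d_i2 = 1/(1/9 - 1/(26.292)) = 13.684 cm.
m_2 = -(13.684)/(26.292) = -0.5205.
Overall magnification: m = m_1 m_2 = -0.2169.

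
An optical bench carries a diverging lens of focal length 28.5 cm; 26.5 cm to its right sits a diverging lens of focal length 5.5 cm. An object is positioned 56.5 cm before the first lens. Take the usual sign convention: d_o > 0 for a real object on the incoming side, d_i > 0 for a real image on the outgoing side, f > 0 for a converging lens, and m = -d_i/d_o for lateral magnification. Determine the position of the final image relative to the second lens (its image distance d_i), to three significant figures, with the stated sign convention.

-4.91 cm

First lens: d_i1 = 1/(1/(-28.5) - 1/56.5) = -18.944 cm.
With d_i1 < 0 the first image is virtual and lies on the object side; the object distance for lens 2 is d_o2 = 26.5 - (-18.944) = 45.444 cm.
Second lens: d_i2 = 1/(1/(-5.5) - 1/(45.444)) = -4.906 cm.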